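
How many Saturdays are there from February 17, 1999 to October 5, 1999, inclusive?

33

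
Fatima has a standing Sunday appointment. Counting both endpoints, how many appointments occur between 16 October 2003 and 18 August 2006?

148 Sundays

16 October 2003 is a Thursday.
From 16 October 2003 to 18 August 2006 is 1038 days inclusive.
1038 = 7 × 148 + 2, so there are 148 full weeks plus 2 extra days.
Each full week contributes one Sunday: 148 so far.
The 2 extra days are Thursday, Friday — none qualify.
Total: 148 + 0 = 148.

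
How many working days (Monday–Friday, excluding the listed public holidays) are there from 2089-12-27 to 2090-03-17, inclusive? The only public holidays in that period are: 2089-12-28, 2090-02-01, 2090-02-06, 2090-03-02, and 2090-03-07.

2089-12-27 is a Tuesday.
The range spans 81 days (inclusive of both endpoints).
81 = 7 × 11 + 4, so there are 11 full weeks plus 4 extra days.
Each full week contributes 5 weekdays (Mon–Fri): 11 × 5 = 55.
The 4 extra days are Tuesday, Wednesday, Thursday, Friday — 4 of them qualify.
Total: 55 + 4 = 59.
Holidays: 2089-12-28 (Wed); 2090-02-01 (Wed); 2090-02-06 (Mon); 2090-03-02 (Thu); 2090-03-07 (Tue).
All 5 holidays fall on weekdays, so subtract 5.
Business days: 59 − 5 = 54.

54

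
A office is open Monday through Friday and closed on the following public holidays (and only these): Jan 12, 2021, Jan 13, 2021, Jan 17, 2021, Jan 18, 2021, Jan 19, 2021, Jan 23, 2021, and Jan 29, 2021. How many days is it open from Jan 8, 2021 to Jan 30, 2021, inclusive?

Jan 8, 2021 is a Friday.
That's 23 days from start to end, counting both.
23 = 7 × 3 + 2, so there are 3 full weeks plus 2 extra days.
Each full week contributes 5 weekdays (Mon–Fri): 3 × 5 = 15.
The 2 extra days are Fri, Sat — 1 of them qualifies.
Total: 15 + 1 = 16.
Holidays: Jan 12, 2021 (Tue); Jan 13, 2021 (Wed); Jan 17, 2021 (Sun); Jan 18, 2021 (Mon); Jan 19, 2021 (Tue); Jan 23, 2021 (Sat); Jan 29, 2021 (Fri).
5 of the 7 holidays fall on weekdays; the rest are weekends and were already excluded.
Business days: 16 − 5 = 11.

11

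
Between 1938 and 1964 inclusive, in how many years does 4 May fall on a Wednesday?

Day of week of May 4 in each year:
1938: Wed ✓, 1939: Thu, 1940: Sat, 1941: Sun, 1942: Mon, 1943: Tue, 1944: Thu, 1945: Fri, 1946: Sat, 1947: Sun, 1948: Tue, 1949: Wed ✓, 1950: Thu, 1951: Fri, 1952: Sun, 1953: Mon, 1954: Tue, 1955: Wed ✓, 1956: Fri, 1957: Sat, 1958: Sun, 1959: Mon, 1960: Wed ✓, 1961: Thu, 1962: Fri, 1963: Sat, 1964: Mon
Wednesdays: 1938, 1949, 1955, 1960.

4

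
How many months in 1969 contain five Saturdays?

4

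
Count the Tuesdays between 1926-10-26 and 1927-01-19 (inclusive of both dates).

13 Tuesdays

1926-10-26 is a Tuesday.
From 1926-10-26 to 1927-01-19 is 86 days inclusive.
86 = 7 × 12 + 2, so there are 12 full weeks plus 2 extra days.
Each full week contributes one Tuesday: 12 so far.
The 2 extra days are Tue, Wed — 1 of them qualifies.
Total: 12 + 1 = 13.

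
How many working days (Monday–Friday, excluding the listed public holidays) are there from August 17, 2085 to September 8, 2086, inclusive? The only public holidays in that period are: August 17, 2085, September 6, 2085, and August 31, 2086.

274

August 17, 2085 is a Friday.
That's 388 days from start to end, counting both.
388 = 7 × 55 + 3, so there are 55 full weeks plus 3 extra days.
Each full week contributes 5 weekdays (Mon–Fri): 55 × 5 = 275.
The 3 extra days are Fri, Sat, Sun — 1 of them qualifies.
Total: 275 + 1 = 276.
Holidays: August 17, 2085 (Fri); September 6, 2085 (Thu); August 31, 2086 (Sat).
2 of the 3 holidays fall on weekdays; the rest are weekends and were already excluded.
Business days: 276 − 2 = 274.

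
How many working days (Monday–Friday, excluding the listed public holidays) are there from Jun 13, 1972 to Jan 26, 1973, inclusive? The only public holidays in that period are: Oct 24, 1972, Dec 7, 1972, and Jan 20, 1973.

162 working days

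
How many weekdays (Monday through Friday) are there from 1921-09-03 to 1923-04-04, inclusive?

1921-09-03 is a Saturday.
From 1921-09-03 to 1923-04-04 is 579 days inclusive.
579 = 7 × 82 + 5, so there are 82 full weeks plus 5 extra days.
Each full week contributes 5 weekdays (Mon–Fri): 82 × 5 = 410.
The 5 extra days are Saturday, Sunday, Monday, Tuesday, Wednesday — 3 of them qualify.
Total: 410 + 3 = 413.

413 weekdays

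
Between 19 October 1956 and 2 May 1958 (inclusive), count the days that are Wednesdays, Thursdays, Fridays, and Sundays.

321

19 October 1956 is a Friday.
The range spans 561 days (inclusive of both endpoints).
561 = 7 × 80 + 1, so there are 80 full weeks plus 1 extra day.
Each full week contributes 4 days from the set (Wed, Thu, Fri, Sun): 80 × 4 = 320.
The 1 extra day is Fri — 1 of them qualifies.
Total: 320 + 1 = 321.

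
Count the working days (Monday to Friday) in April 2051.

2051-04-01 is a Saturday.
That's 30 days from start to end, counting both.
30 = 7 × 4 + 2, so there are 4 full weeks plus 2 extra days.
Each full week contributes 5 weekdays (Mon–Fri): 4 × 5 = 20.
The 2 extra days are Sat, Sun — none qualify.
Total: 20 + 0 = 20.

20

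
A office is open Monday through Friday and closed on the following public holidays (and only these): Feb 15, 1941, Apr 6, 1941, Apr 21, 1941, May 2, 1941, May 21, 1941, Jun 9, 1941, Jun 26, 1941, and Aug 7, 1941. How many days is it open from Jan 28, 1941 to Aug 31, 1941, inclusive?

Jan 28, 1941 is a Tuesday.
From Jan 28, 1941 to Aug 31, 1941 is 216 days inclusive.
216 = 7 × 30 + 6, so there are 30 full weeks plus 6 extra days.
Each full week contributes 5 weekdays (Mon–Fri): 30 × 5 = 150.
The 6 extra days are Tuesday, Wednesday, Thursday, Friday, Saturday, Sunday — 4 of them qualify.
Total: 150 + 4 = 154.
Holidays: Feb 15, 1941 (Sat); Apr 6, 1941 (Sun); Apr 21, 1941 (Mon); May 2, 1941 (Fri); May 21, 1941 (Wed); Jun 9, 1941 (Mon); Jun 26, 1941 (Thu); Aug 7, 1941 (Thu).
6 of the 8 holidays fall on weekdays; the rest are weekends and were already excluded.
Business days: 154 − 6 = 148.

148 business days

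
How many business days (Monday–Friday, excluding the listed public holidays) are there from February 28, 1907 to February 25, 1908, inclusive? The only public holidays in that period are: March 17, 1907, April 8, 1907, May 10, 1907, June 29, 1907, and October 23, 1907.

February 28, 1907 is a Thursday.
That's 363 days from start to end, counting both.
363 = 7 × 51 + 6, so there are 51 full weeks plus 6 extra days.
Each full week contributes 5 weekdays (Mon–Fri): 51 × 5 = 255.
The 6 extra days are Thu, Fri, Sat, Sun, Mon, Tue — 4 of them qualify.
Total: 255 + 4 = 259.
Holidays: March 17, 1907 (Sun); April 8, 1907 (Mon); May 10, 1907 (Fri); June 29, 1907 (Sat); October 23, 1907 (Wed).
3 of the 5 holidays fall on weekdays; the rest are weekends and were already excluded.
Business days: 259 − 3 = 256.

256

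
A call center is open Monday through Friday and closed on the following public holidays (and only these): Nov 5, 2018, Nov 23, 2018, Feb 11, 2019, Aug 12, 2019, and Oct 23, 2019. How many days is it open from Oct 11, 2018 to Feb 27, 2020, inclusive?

356 working days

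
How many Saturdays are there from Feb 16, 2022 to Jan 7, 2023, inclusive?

Feb 16, 2022 is a Wednesday.
From Feb 16, 2022 to Jan 7, 2023 is 326 days inclusive.
326 = 7 × 46 + 4, so there are 46 full weeks plus 4 extra days.
Each full week contributes one Saturday: 46 so far.
The 4 extra days are Wednesday, Thursday, Friday, Saturday — 1 of them qualifies.
Total: 46 + 1 = 47.

47 Saturdays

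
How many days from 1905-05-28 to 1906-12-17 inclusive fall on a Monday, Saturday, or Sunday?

1905-05-28 is a Sunday.
That's 569 days from start to end, counting both.
569 = 7 × 81 + 2, so there are 81 full weeks plus 2 extra days.
Each full week contributes 3 days from the set (Mon, Sat, Sun): 81 × 3 = 243.
The 2 extra days are Sunday, Monday — 2 of them qualify.
Total: 243 + 2 = 245.

245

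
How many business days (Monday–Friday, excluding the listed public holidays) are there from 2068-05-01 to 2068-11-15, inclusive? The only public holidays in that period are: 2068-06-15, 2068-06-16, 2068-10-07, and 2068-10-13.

142 business days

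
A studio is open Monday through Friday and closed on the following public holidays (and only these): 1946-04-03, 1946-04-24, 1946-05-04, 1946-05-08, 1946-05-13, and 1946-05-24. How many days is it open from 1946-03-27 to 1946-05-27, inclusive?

39 business days

1946-03-27 is a Wednesday.
That's 62 days from start to end, counting both.
62 = 7 × 8 + 6, so there are 8 full weeks plus 6 extra days.
Each full week contributes 5 weekdays (Mon–Fri): 8 × 5 = 40.
The 6 extra days are Wednesday, Thursday, Friday, Saturday, Sunday, Monday — 4 of them qualify.
Total: 40 + 4 = 44.
Holidays: 1946-04-03 (Wed); 1946-04-24 (Wed); 1946-05-04 (Sat); 1946-05-08 (Wed); 1946-05-13 (Mon); 1946-05-24 (Fri).
5 of the 6 holidays fall on weekdays; the rest are weekends and were already excluded.
Business days: 44 − 5 = 39.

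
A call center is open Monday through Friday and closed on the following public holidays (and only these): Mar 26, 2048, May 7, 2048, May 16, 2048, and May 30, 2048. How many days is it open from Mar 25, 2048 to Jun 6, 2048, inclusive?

Mar 25, 2048 is a Wednesday.
That's 74 days from start to end, counting both.
74 = 7 × 10 + 4, so there are 10 full weeks plus 4 extra days.
Each full week contributes 5 weekdays (Mon–Fri): 10 × 5 = 50.
The 4 extra days are Wed, Thu, Fri, Sat — 3 of them qualify.
Total: 50 + 3 = 53.
Holidays: Mar 26, 2048 (Thu); May 7, 2048 (Thu); May 16, 2048 (Sat); May 30, 2048 (Sat).
2 of the 4 holidays fall on weekdays; the rest are weekends and were already excluded.
Business days: 53 − 2 = 51.

51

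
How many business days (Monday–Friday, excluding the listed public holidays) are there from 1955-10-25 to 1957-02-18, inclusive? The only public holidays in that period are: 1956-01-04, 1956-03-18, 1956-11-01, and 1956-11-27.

342 business days

1955-10-25 is a Tuesday.
The range spans 483 days (inclusive of both endpoints).
483 = 7 × 69, so the span is exactly 69 full weeks.
Each full week contributes 5 weekdays (Mon–Fri): 69 × 5 = 345.
Holidays: 1956-01-04 (Wed); 1956-03-18 (Sun); 1956-11-01 (Thu); 1956-11-27 (Tue).
3 of the 4 holidays fall on weekdays; the rest are weekends and were already excluded.
Business days: 345 − 3 = 342.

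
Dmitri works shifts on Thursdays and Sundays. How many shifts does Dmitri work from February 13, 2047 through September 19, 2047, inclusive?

63

February 13, 2047 is a Wednesday.
The range spans 219 days (inclusive of both endpoints).
219 = 7 × 31 + 2, so there are 31 full weeks plus 2 extra days.
Each full week contributes 2 days from the set (Thu, Sun): 31 × 2 = 62.
The 2 extra days are Wednesday, Thursday — 1 of them qualifies.
Total: 62 + 1 = 63.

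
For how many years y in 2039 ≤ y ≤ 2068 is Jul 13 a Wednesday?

5

Day of week of July 13 in each year:
2039: Wed ✓, 2040: Fri, 2041: Sat, 2042: Sun, 2043: Mon, 2044: Wed ✓, 2045: Thu, 2046: Fri, 2047: Sat, 2048: Mon, 2049: Tue, 2050: Wed ✓, 2051: Thu, 2052: Sat, 2053: Sun, 2054: Mon, 2055: Tue, 2056: Thu, 2057: Fri, 2058: Sat, 2059: Sun, 2060: Tue, 2061: Wed ✓, 2062: Thu, 2063: Fri, 2064: Sun, 2065: Mon, 2066: Tue, 2067: Wed ✓, 2068: Fri
Wednesdays: 2039, 2044, 2050, 2061, 2067.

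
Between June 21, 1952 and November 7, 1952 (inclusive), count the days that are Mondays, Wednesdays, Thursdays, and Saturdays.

June 21, 1952 is a Saturday.
That's 140 days from start to end, counting both.
140 = 7 × 20, so the span is exactly 20 full weeks.
Each full week contributes 4 days from the set (Mon, Wed, Thu, Sat): 20 × 4 = 80.

80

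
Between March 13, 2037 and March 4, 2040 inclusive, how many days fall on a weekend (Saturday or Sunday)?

312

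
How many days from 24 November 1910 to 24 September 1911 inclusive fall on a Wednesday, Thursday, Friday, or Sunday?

175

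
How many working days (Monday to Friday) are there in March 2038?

23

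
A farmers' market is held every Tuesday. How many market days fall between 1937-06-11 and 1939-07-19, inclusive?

110 Tuesdays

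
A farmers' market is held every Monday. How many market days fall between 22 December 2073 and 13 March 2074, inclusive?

22 December 2073 is a Friday.
From 22 December 2073 to 13 March 2074 is 82 days inclusive.
82 = 7 × 11 + 5, so there are 11 full weeks plus 5 extra days.
Each full week contributes one Monday: 11 so far.
The 5 extra days are Fri, Sat, Sun, Mon, Tue — 1 of them qualifies.
Total: 11 + 1 = 12.

12 Mondays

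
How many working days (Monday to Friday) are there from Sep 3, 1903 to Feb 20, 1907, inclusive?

905 weekdays

Sep 3, 1903 is a Thursday.
The range spans 1267 days (inclusive of both endpoints).
1267 = 7 × 181, so the span is exactly 181 full weeks.
Each full week contributes 5 weekdays (Mon–Fri): 181 × 5 = 905.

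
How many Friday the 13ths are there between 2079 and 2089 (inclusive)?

18

Friday-the-13ths by year:
2079: Jan, Oct
2080: Sep, Dec
2081: Jun
2082: Feb, Mar, Nov
2083: Aug
2084: Oct
2085: Apr, Jul
2086: Sep, Dec
2087: Jun
2088: Feb, Aug
2089: May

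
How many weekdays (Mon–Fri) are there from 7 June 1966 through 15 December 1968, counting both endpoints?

659

7 June 1966 is a Tuesday.
The range spans 923 days (inclusive of both endpoints).
923 = 7 × 131 + 6, so there are 131 full weeks plus 6 extra days.
Each full week contributes 5 weekdays (Mon–Fri): 131 × 5 = 655.
The 6 extra days are Tue, Wed, Thu, Fri, Sat, Sun — 4 of them qualify.
Total: 655 + 4 = 659.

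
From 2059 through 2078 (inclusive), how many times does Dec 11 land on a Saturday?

3

Day of week of December 11 in each year:
2059: Thu, 2060: Sat ✓, 2061: Sun, 2062: Mon, 2063: Tue, 2064: Thu, 2065: Fri, 2066: Sat ✓, 2067: Sun, 2068: Tue, 2069: Wed, 2070: Thu, 2071: Fri, 2072: Sun, 2073: Mon, 2074: Tue, 2075: Wed, 2076: Fri, 2077: Sat ✓, 2078: Sun
Saturdays: 2060, 2066, 2077.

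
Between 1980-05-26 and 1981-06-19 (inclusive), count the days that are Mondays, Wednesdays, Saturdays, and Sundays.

1980-05-26 is a Monday.
That's 390 days from start to end, counting both.
390 = 7 × 55 + 5, so there are 55 full weeks plus 5 extra days.
Each full week contributes 4 days from the set (Mon, Wed, Sat, Sun): 55 × 4 = 220.
The 5 extra days are Monday, Tuesday, Wednesday, Thursday, Friday — 2 of them qualify.
Total: 220 + 2 = 222.

222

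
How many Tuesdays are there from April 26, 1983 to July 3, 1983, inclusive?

10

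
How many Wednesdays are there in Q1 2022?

13

January 1, 2022 is a Saturday.
That's 90 days from start to end, counting both.
90 = 7 × 12 + 6, so there are 12 full weeks plus 6 extra days.
Each full week contributes one Wednesday: 12 so far.
The 6 extra days are Sat, Sun, Mon, Tue, Wed, Thu — 1 of them qualifies.
Total: 12 + 1 = 13.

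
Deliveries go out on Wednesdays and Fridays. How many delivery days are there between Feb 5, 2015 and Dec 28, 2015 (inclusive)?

Feb 5, 2015 is a Thursday.
That's 327 days from start to end, counting both.
327 = 7 × 46 + 5, so there are 46 full weeks plus 5 extra days.
Each full week contributes 2 days from the set (Wed, Fri): 46 × 2 = 92.
The 5 extra days are Thu, Fri, Sat, Sun, Mon — 1 of them qualifies.
Total: 92 + 1 = 93.

93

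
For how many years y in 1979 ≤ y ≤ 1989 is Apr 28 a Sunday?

1

Day of week of April 28 in each year:
1979: Sat, 1980: Mon, 1981: Tue, 1982: Wed, 1983: Thu, 1984: Sat, 1985: Sun ✓, 1986: Mon, 1987: Tue, 1988: Thu, 1989: Fri
Sundays: 1985.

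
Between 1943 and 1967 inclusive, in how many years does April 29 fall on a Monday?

Day of week of April 29 in each year:
1943: Thu, 1944: Sat, 1945: Sun, 1946: Mon ✓, 1947: Tue, 1948: Thu, 1949: Fri, 1950: Sat, 1951: Sun, 1952: Tue, 1953: Wed, 1954: Thu, 1955: Fri, 1956: Sun, 1957: Mon ✓, 1958: Tue, 1959: Wed, 1960: Fri, 1961: Sat, 1962: Sun, 1963: Mon ✓, 1964: Wed, 1965: Thu, 1966: Fri, 1967: Sat
Mondays: 1946, 1957, 1963.

3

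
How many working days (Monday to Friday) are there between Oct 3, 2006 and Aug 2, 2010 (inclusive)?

1000

Oct 3, 2006 is a Tuesday.
From Oct 3, 2006 to Aug 2, 2010 is 1400 days inclusive.
1400 = 7 × 200, so the span is exactly 200 full weeks.
Each full week contributes 5 weekdays (Mon–Fri): 200 × 5 = 1000.
Total: 1000.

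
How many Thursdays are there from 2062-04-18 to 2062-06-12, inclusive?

8 Thursdays

2062-04-18 is a Tuesday.
From 2062-04-18 to 2062-06-12 is 56 days inclusive.
56 = 7 × 8, so the span is exactly 8 full weeks.
Each full week contributes one Thursday: 8 so far.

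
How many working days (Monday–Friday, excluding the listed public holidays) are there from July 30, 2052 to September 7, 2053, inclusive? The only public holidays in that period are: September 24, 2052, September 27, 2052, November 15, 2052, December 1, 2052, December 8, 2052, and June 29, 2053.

July 30, 2052 is a Tuesday.
That's 405 days from start to end, counting both.
405 = 7 × 57 + 6, so there are 57 full weeks plus 6 extra days.
Each full week contributes 5 weekdays (Mon–Fri): 57 × 5 = 285.
The 6 extra days are Tuesday, Wednesday, Thursday, Friday, Saturday, Sunday — 4 of them qualify.
Total: 285 + 4 = 289.
Holidays: September 24, 2052 (Tue); September 27, 2052 (Fri); November 15, 2052 (Fri); December 1, 2052 (Sun); December 8, 2052 (Sun); June 29, 2053 (Sun).
3 of the 6 holidays fall on weekdays; the rest are weekends and were already excluded.
Business days: 289 − 3 = 286.

286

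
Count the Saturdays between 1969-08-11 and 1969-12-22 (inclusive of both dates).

1969-08-11 is a Monday.
That's 134 days from start to end, counting both.
134 = 7 × 19 + 1, so there are 19 full weeks plus 1 extra day.
Each full week contributes one Saturday: 19 so far.
The 1 extra day is Monday — none qualify.
Total: 19 + 0 = 19.

19 Saturdays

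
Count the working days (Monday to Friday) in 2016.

261 weekdays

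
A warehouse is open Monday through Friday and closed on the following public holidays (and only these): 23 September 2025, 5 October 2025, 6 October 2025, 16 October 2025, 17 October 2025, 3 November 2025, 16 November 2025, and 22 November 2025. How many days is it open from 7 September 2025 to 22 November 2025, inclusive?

7 September 2025 is a Sunday.
From 7 September 2025 to 22 November 2025 is 77 days inclusive.
77 = 7 × 11, so the span is exactly 11 full weeks.
Each full week contributes 5 weekdays (Mon–Fri): 11 × 5 = 55.
Total: 55.
Holidays: 23 September 2025 (Tue); 5 October 2025 (Sun); 6 October 2025 (Mon); 16 October 2025 (Thu); 17 October 2025 (Fri); 3 November 2025 (Mon); 16 November 2025 (Sun); 22 November 2025 (Sat).
5 of the 8 holidays fall on weekdays; the rest are weekends and were already excluded.
Business days: 55 − 5 = 50.

50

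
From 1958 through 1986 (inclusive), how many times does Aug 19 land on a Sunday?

4

Day of week of August 19 in each year:
1958: Tue, 1959: Wed, 1960: Fri, 1961: Sat, 1962: Sun ✓, 1963: Mon, 1964: Wed, 1965: Thu, 1966: Fri, 1967: Sat, 1968: Mon, 1969: Tue, 1970: Wed, 1971: Thu, 1972: Sat, 1973: Sun ✓, 1974: Mon, 1975: Tue, 1976: Thu, 1977: Fri, 1978: Sat, 1979: Sun ✓, 1980: Tue, 1981: Wed, 1982: Thu, 1983: Fri, 1984: Sun ✓, 1985: Mon, 1986: Tue
Sundays: 1962, 1973, 1979, 1984.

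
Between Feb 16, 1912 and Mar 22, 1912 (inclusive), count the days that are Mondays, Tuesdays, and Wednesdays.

Feb 16, 1912 is a Friday.
The range spans 36 days (inclusive of both endpoints).
36 = 7 × 5 + 1, so there are 5 full weeks plus 1 extra day.
Each full week contributes 3 days from the set (Mon, Tue, Wed): 5 × 3 = 15.
The 1 extra day is Fri — none qualify.
Total: 15 + 0 = 15.

15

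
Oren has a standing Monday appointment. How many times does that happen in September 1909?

1 September 1909 is a Wednesday.
That's 30 days from start to end, counting both.
30 = 7 × 4 + 2, so there are 4 full weeks plus 2 extra days.
Each full week contributes one Monday: 4 so far.
The 2 extra days are Wednesday, Thursday — none qualify.
Total: 4 + 0 = 4.

4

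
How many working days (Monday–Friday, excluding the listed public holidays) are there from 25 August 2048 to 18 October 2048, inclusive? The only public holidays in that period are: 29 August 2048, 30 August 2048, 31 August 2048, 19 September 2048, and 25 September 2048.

25 August 2048 is a Tuesday.
That's 55 days from start to end, counting both.
55 = 7 × 7 + 6, so there are 7 full weeks plus 6 extra days.
Each full week contributes 5 weekdays (Mon–Fri): 7 × 5 = 35.
The 6 extra days are Tuesday, Wednesday, Thursday, Friday, Saturday, Sunday — 4 of them qualify.
Total: 35 + 4 = 39.
Holidays: 29 August 2048 (Sat); 30 August 2048 (Sun); 31 August 2048 (Mon); 19 September 2048 (Sat); 25 September 2048 (Fri).
2 of the 5 holidays fall on weekdays; the rest are weekends and were already excluded.
Business days: 39 − 2 = 37.

37 working days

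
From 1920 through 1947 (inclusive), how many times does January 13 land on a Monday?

Day of week of January 13 in each year:
1920: Tue, 1921: Thu, 1922: Fri, 1923: Sat, 1924: Sun, 1925: Tue, 1926: Wed, 1927: Thu, 1928: Fri, 1929: Sun, 1930: Mon ✓, 1931: Tue, 1932: Wed, 1933: Fri, 1934: Sat, 1935: Sun, 1936: Mon ✓, 1937: Wed, 1938: Thu, 1939: Fri, 1940: Sat, 1941: Mon ✓, 1942: Tue, 1943: Wed, 1944: Thu, 1945: Sat, 1946: Sun, 1947: Mon ✓
Mondays: 1930, 1936, 1941, 1947.

4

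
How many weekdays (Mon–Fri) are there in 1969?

261

1 January 1969 is a Wednesday.
From 1 January 1969 to 31 December 1969 is 365 days inclusive.
365 = 7 × 52 + 1, so there are 52 full weeks plus 1 extra day.
Each full week contributes 5 weekdays (Mon–Fri): 52 × 5 = 260.
The 1 extra day is Wed — 1 of them qualifies.
Total: 260 + 1 = 261.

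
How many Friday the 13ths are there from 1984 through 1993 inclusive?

Friday-the-13ths by year:
1984: Jan, Apr, Jul
1985: Sep, Dec
1986: Jun
1987: Feb, Mar, Nov
1988: May
1989: Jan, Oct
1990: Apr, Jul
1991: Sep, Dec
1992: Mar, Nov
1993: Aug

19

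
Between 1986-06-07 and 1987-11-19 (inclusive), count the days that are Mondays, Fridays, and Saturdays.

1986-06-07 is a Saturday.
That's 531 days from start to end, counting both.
531 = 7 × 75 + 6, so there are 75 full weeks plus 6 extra days.
Each full week contributes 3 days from the set (Mon, Fri, Sat): 75 × 3 = 225.
The 6 extra days are Sat, Sun, Mon, Tue, Wed, Thu — 2 of them qualify.
Total: 225 + 2 = 227.

227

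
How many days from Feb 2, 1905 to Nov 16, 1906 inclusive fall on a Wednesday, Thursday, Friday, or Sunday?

374

Feb 2, 1905 is a Thursday.
The range spans 653 days (inclusive of both endpoints).
653 = 7 × 93 + 2, so there are 93 full weeks plus 2 extra days.
Each full week contributes 4 days from the set (Wed, Thu, Fri, Sun): 93 × 4 = 372.
The 2 extra days are Thursday, Friday — 2 of them qualify.
Total: 372 + 2 = 374.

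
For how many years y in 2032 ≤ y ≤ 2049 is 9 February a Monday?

3

Day of week of February 9 in each year:
2032: Mon ✓, 2033: Wed, 2034: Thu, 2035: Fri, 2036: Sat, 2037: Mon ✓, 2038: Tue, 2039: Wed, 2040: Thu, 2041: Sat, 2042: Sun, 2043: Mon ✓, 2044: Tue, 2045: Thu, 2046: Fri, 2047: Sat, 2048: Sun, 2049: Tue
Mondays: 2032, 2037, 2043.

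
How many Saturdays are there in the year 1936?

January 1, 1936 is a Wednesday.
From January 1, 1936 to December 31, 1936 is 366 days inclusive.
366 = 7 × 52 + 2, so there are 52 full weeks plus 2 extra days.
Each full week contributes one Saturday: 52 so far.
The 2 extra days are Wednesday, Thursday — none qualify.
Total: 52 + 0 = 52.

52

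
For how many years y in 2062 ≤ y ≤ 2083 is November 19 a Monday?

3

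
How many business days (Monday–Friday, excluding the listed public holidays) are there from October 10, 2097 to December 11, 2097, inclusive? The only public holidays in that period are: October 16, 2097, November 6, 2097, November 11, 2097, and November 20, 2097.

41

October 10, 2097 is a Thursday.
From October 10, 2097 to December 11, 2097 is 63 days inclusive.
63 = 7 × 9, so the span is exactly 9 full weeks.
Each full week contributes 5 weekdays (Mon–Fri): 9 × 5 = 45.
Total: 45.
Holidays: October 16, 2097 (Wed); November 6, 2097 (Wed); November 11, 2097 (Mon); November 20, 2097 (Wed).
All 4 holidays fall on weekdays, so subtract 4.
Business days: 45 − 4 = 41.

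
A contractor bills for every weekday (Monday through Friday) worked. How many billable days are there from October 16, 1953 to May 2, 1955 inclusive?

October 16, 1953 is a Friday.
The range spans 564 days (inclusive of both endpoints).
564 = 7 × 80 + 4, so there are 80 full weeks plus 4 extra days.
Each full week contributes 5 weekdays (Mon–Fri): 80 × 5 = 400.
The 4 extra days are Fri, Sat, Sun, Mon — 2 of them qualify.
Total: 400 + 2 = 402.

402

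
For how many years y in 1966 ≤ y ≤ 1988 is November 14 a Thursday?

3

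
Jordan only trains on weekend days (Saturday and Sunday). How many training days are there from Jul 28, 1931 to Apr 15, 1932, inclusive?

Jul 28, 1931 is a Tuesday.
The range spans 263 days (inclusive of both endpoints).
263 = 7 × 37 + 4, so there are 37 full weeks plus 4 extra days.
Each full week contributes 2 weekend days (Sat, Sun): 37 × 2 = 74.
The 4 extra days are Tue, Wed, Thu, Fri — none qualify.
Total: 74 + 0 = 74.

74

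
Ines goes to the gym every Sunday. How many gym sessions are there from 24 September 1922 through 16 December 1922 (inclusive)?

24 September 1922 is a Sunday.
That's 84 days from start to end, counting both.
84 = 7 × 12, so the span is exactly 12 full weeks.
Each full week contributes one Sunday: 12 so far.
Total: 12.

12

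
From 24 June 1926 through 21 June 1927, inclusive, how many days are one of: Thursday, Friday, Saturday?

24 June 1926 is a Thursday.
The range spans 363 days (inclusive of both endpoints).
363 = 7 × 51 + 6, so there are 51 full weeks plus 6 extra days.
Each full week contributes 3 days from the set (Thu, Fri, Sat): 51 × 3 = 153.
The 6 extra days are Thursday, Friday, Saturday, Sunday, Monday, Tuesday — 3 of them qualify.
Total: 153 + 3 = 156.

156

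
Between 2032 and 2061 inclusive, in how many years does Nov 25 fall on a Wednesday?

Day of week of November 25 in each year:
2032: Thu, 2033: Fri, 2034: Sat, 2035: Sun, 2036: Tue, 2037: Wed ✓, 2038: Thu, 2039: Fri, 2040: Sun, 2041: Mon, 2042: Tue, 2043: Wed ✓, 2044: Fri, 2045: Sat, 2046: Sun, 2047: Mon, 2048: Wed ✓, 2049: Thu, 2050: Fri, 2051: Sat, 2052: Mon, 2053: Tue, 2054: Wed ✓, 2055: Thu, 2056: Sat, 2057: Sun, 2058: Mon, 2059: Tue, 2060: Thu, 2061: Fri
Wednesdays: 2037, 2043, 2048, 2054.

4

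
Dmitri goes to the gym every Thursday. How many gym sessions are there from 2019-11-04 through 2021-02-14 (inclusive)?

67 Thursdays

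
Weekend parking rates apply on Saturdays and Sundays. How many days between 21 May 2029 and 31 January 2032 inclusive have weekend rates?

281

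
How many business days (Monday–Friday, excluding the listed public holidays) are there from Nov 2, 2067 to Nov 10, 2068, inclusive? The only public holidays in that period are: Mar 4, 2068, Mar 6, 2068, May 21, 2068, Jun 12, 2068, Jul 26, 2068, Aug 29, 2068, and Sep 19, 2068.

262 business days

Nov 2, 2067 is a Wednesday.
The range spans 375 days (inclusive of both endpoints).
375 = 7 × 53 + 4, so there are 53 full weeks plus 4 extra days.
Each full week contributes 5 weekdays (Mon–Fri): 53 × 5 = 265.
The 4 extra days are Wednesday, Thursday, Friday, Saturday — 3 of them qualify.
Total: 265 + 3 = 268.
Holidays: Mar 4, 2068 (Sun); Mar 6, 2068 (Tue); May 21, 2068 (Mon); Jun 12, 2068 (Tue); Jul 26, 2068 (Thu); Aug 29, 2068 (Wed); Sep 19, 2068 (Wed).
6 of the 7 holidays fall on weekdays; the rest are weekends and were already excluded.
Business days: 268 − 6 = 262.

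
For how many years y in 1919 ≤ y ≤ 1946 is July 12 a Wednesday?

4

Day of week of July 12 in each year:
1919: Sat, 1920: Mon, 1921: Tue, 1922: Wed ✓, 1923: Thu, 1924: Sat, 1925: Sun, 1926: Mon, 1927: Tue, 1928: Thu, 1929: Fri, 1930: Sat, 1931: Sun, 1932: Tue, 1933: Wed ✓, 1934: Thu, 1935: Fri, 1936: Sun, 1937: Mon, 1938: Tue, 1939: Wed ✓, 1940: Fri, 1941: Sat, 1942: Sun, 1943: Mon, 1944: Wed ✓, 1945: Thu, 1946: Fri
Wednesdays: 1922, 1933, 1939, 1944.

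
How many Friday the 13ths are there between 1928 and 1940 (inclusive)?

24

Friday-the-13ths by year:
1928: Jan, Apr, Jul
1929: Sep, Dec
1930: Jun
1931: Feb, Mar, Nov
1932: May
1933: Jan, Oct
1934: Apr, Jul
1935: Sep, Dec
1936: Mar, Nov
1937: Aug
1938: May
1939: Jan, Oct
1940: Sep, Dec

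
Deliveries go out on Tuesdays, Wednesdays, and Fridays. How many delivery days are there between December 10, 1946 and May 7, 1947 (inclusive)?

December 10, 1946 is a Tuesday.
From December 10, 1946 to May 7, 1947 is 149 days inclusive.
149 = 7 × 21 + 2, so there are 21 full weeks plus 2 extra days.
Each full week contributes 3 days from the set (Tue, Wed, Fri): 21 × 3 = 63.
The 2 extra days are Tuesday, Wednesday — 2 of them qualify.
Total: 63 + 2 = 65.

65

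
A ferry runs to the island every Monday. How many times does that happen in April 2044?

4

1 April 2044 is a Friday.
From 1 April 2044 to 30 April 2044 is 30 days inclusive.
30 = 7 × 4 + 2, so there are 4 full weeks plus 2 extra days.
Each full week contributes one Monday: 4 so far.
The 2 extra days are Friday, Saturday — none qualify.
Total: 4 + 0 = 4.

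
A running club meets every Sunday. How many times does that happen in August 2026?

1 August 2026 is a Saturday.
The range spans 31 days (inclusive of both endpoints).
31 = 7 × 4 + 3, so there are 4 full weeks plus 3 extra days.
Each full week contributes one Sunday: 4 so far.
The 3 extra days are Saturday, Sunday, Monday — 1 of them qualifies.
Total: 4 + 1 = 5.

5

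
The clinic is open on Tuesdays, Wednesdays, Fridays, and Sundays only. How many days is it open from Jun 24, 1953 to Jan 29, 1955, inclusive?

Jun 24, 1953 is a Wednesday.
The range spans 585 days (inclusive of both endpoints).
585 = 7 × 83 + 4, so there are 83 full weeks plus 4 extra days.
Each full week contributes 4 days from the set (Tue, Wed, Fri, Sun): 83 × 4 = 332.
The 4 extra days are Wednesday, Thursday, Friday, Saturday — 2 of them qualify.
Total: 332 + 2 = 334.

334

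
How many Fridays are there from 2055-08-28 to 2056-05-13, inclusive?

2055-08-28 is a Saturday.
That's 260 days from start to end, counting both.
260 = 7 × 37 + 1, so there are 37 full weeks plus 1 extra day.
Each full week contributes one Friday: 37 so far.
The 1 extra day is Sat — none qualify.
Total: 37 + 0 = 37.

37 Fridays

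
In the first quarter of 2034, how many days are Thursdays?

13

Jan 1, 2034 is a Sunday.
That's 90 days from start to end, counting both.
90 = 7 × 12 + 6, so there are 12 full weeks plus 6 extra days.
Each full week contributes one Thursday: 12 so far.
The 6 extra days are Sunday, Monday, Tuesday, Wednesday, Thursday, Friday — 1 of them qualifies.
Total: 12 + 1 = 13.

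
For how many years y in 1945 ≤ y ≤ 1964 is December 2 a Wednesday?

3

Day of week of December 2 in each year:
1945: Sun, 1946: Mon, 1947: Tue, 1948: Thu, 1949: Fri, 1950: Sat, 1951: Sun, 1952: Tue, 1953: Wed ✓, 1954: Thu, 1955: Fri, 1956: Sun, 1957: Mon, 1958: Tue, 1959: Wed ✓, 1960: Fri, 1961: Sat, 1962: Sun, 1963: Mon, 1964: Wed ✓
Wednesdays: 1953, 1959, 1964.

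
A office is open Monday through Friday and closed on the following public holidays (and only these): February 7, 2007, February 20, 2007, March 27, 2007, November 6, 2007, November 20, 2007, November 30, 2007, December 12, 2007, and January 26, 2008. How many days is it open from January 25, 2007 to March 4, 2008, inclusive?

282 business days

January 25, 2007 is a Thursday.
That's 405 days from start to end, counting both.
405 = 7 × 57 + 6, so there are 57 full weeks plus 6 extra days.
Each full week contributes 5 weekdays (Mon–Fri): 57 × 5 = 285.
The 6 extra days are Thu, Fri, Sat, Sun, Mon, Tue — 4 of them qualify.
Total: 285 + 4 = 289.
Holidays: February 7, 2007 (Wed); February 20, 2007 (Tue); March 27, 2007 (Tue); November 6, 2007 (Tue); November 20, 2007 (Tue); November 30, 2007 (Fri); December 12, 2007 (Wed); January 26, 2008 (Sat).
7 of the 8 holidays fall on weekdays; the rest are weekends and were already excluded.
Business days: 289 − 7 = 282.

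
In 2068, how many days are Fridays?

1 January 2068 is a Sunday.
From 1 January 2068 to 31 December 2068 is 366 days inclusive.
366 = 7 × 52 + 2, so there are 52 full weeks plus 2 extra days.
Each full week contributes one Friday: 52 so far.
The 2 extra days are Sunday, Monday — none qualify.
Total: 52 + 0 = 52.

52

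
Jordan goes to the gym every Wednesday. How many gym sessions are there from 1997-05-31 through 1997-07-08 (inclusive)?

1997-05-31 is a Saturday.
The range spans 39 days (inclusive of both endpoints).
39 = 7 × 5 + 4, so there are 5 full weeks plus 4 extra days.
Each full week contributes one Wednesday: 5 so far.
The 4 extra days are Saturday, Sunday, Monday, Tuesday — none qualify.
Total: 5 + 0 = 5.

5 Wednesdays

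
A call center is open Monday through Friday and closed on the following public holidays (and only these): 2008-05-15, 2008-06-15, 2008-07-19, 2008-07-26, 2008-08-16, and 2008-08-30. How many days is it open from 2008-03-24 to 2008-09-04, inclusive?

118

2008-03-24 is a Monday.
From 2008-03-24 to 2008-09-04 is 165 days inclusive.
165 = 7 × 23 + 4, so there are 23 full weeks plus 4 extra days.
Each full week contributes 5 weekdays (Mon–Fri): 23 × 5 = 115.
The 4 extra days are Mon, Tue, Wed, Thu — 4 of them qualify.
Total: 115 + 4 = 119.
Holidays: 2008-05-15 (Thu); 2008-06-15 (Sun); 2008-07-19 (Sat); 2008-07-26 (Sat); 2008-08-16 (Sat); 2008-08-30 (Sat).
1 of the 6 holidays fall on weekdays; the rest are weekends and were already excluded.
Business days: 119 − 1 = 118.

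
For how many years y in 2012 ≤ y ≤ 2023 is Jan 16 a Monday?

3

Day of week of January 16 in each year:
2012: Mon ✓, 2013: Wed, 2014: Thu, 2015: Fri, 2016: Sat, 2017: Mon ✓, 2018: Tue, 2019: Wed, 2020: Thu, 2021: Sat, 2022: Sun, 2023: Mon ✓
Mondays: 2012, 2017, 2023.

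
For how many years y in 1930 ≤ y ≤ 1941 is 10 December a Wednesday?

2

Day of week of December 10 in each year:
1930: Wed ✓, 1931: Thu, 1932: Sat, 1933: Sun, 1934: Mon, 1935: Tue, 1936: Thu, 1937: Fri, 1938: Sat, 1939: Sun, 1940: Tue, 1941: Wed ✓
Wednesdays: 1930, 1941.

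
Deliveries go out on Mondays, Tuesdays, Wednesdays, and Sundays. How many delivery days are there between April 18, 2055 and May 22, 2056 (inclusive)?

230

April 18, 2055 is a Sunday.
The range spans 401 days (inclusive of both endpoints).
401 = 7 × 57 + 2, so there are 57 full weeks plus 2 extra days.
Each full week contributes 4 days from the set (Mon, Tue, Wed, Sun): 57 × 4 = 228.
The 2 extra days are Sun, Mon — 2 of them qualify.
Total: 228 + 2 = 230.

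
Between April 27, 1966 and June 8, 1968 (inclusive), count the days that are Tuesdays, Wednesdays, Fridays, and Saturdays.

April 27, 1966 is a Wednesday.
From April 27, 1966 to June 8, 1968 is 774 days inclusive.
774 = 7 × 110 + 4, so there are 110 full weeks plus 4 extra days.
Each full week contributes 4 days from the set (Tue, Wed, Fri, Sat): 110 × 4 = 440.
The 4 extra days are Wed, Thu, Fri, Sat — 3 of them qualify.
Total: 440 + 3 = 443.

443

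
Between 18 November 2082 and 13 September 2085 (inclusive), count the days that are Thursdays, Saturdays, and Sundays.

18 November 2082 is a Wednesday.
From 18 November 2082 to 13 September 2085 is 1031 days inclusive.
1031 = 7 × 147 + 2, so there are 147 full weeks plus 2 extra days.
Each full week contributes 3 days from the set (Thu, Sat, Sun): 147 × 3 = 441.
The 2 extra days are Wed, Thu — 1 of them qualifies.
Total: 441 + 1 = 442.

442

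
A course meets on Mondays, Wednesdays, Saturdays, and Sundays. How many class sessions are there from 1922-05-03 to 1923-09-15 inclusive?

286

1922-05-03 is a Wednesday.
That's 501 days from start to end, counting both.
501 = 7 × 71 + 4, so there are 71 full weeks plus 4 extra days.
Each full week contributes 4 days from the set (Mon, Wed, Sat, Sun): 71 × 4 = 284.
The 4 extra days are Wednesday, Thursday, Friday, Saturday — 2 of them qualify.
Total: 284 + 2 = 286.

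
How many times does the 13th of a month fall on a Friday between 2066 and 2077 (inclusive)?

21

Friday-the-13ths by year:
2066: Aug
2067: May
2068: Jan, Apr, Jul
2069: Sep, Dec
2070: Jun
2071: Feb, Mar, Nov
2072: May
2073: Jan, Oct
2074: Apr, Jul
2075: Sep, Dec
2076: Mar, Nov
2077: Aug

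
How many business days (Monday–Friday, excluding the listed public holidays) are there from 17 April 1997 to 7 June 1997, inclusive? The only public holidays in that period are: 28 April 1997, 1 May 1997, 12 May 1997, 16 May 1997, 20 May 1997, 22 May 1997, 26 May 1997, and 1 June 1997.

17 April 1997 is a Thursday.
From 17 April 1997 to 7 June 1997 is 52 days inclusive.
52 = 7 × 7 + 3, so there are 7 full weeks plus 3 extra days.
Each full week contributes 5 weekdays (Mon–Fri): 7 × 5 = 35.
The 3 extra days are Thursday, Friday, Saturday — 2 of them qualify.
Total: 35 + 2 = 37.
Holidays: 28 April 1997 (Mon); 1 May 1997 (Thu); 12 May 1997 (Mon); 16 May 1997 (Fri); 20 May 1997 (Tue); 22 May 1997 (Thu); 26 May 1997 (Mon); 1 June 1997 (Sun).
7 of the 8 holidays fall on weekdays; the rest are weekends and were already excluded.
Business days: 37 − 7 = 30.

30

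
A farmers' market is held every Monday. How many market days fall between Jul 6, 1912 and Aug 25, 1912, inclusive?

Jul 6, 1912 is a Saturday.
That's 51 days from start to end, counting both.
51 = 7 × 7 + 2, so there are 7 full weeks plus 2 extra days.
Each full week contributes one Monday: 7 so far.
The 2 extra days are Sat, Sun — none qualify.
Total: 7 + 0 = 7.

7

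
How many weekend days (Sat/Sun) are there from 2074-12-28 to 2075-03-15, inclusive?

22

2074-12-28 is a Friday.
From 2074-12-28 to 2075-03-15 is 78 days inclusive.
78 = 7 × 11 + 1, so there are 11 full weeks plus 1 extra day.
Each full week contributes 2 weekend days (Sat, Sun): 11 × 2 = 22.
The 1 extra day is Friday — none qualify.
Total: 22 + 0 = 22.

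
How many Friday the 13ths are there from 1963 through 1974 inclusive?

20

Friday-the-13ths by year:
1963: Sep, Dec
1964: Mar, Nov
1965: Aug
1966: May
1967: Jan, Oct
1968: Sep, Dec
1969: Jun
1970: Feb, Mar, Nov
1971: Aug
1972: Oct
1973: Apr, Jul
1974: Sep, Dec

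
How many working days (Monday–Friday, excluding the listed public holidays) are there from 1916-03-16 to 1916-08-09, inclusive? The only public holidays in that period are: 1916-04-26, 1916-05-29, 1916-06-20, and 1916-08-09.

101 working days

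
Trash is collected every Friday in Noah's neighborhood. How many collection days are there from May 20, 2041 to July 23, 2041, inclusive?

9 Fridays

May 20, 2041 is a Monday.
That's 65 days from start to end, counting both.
65 = 7 × 9 + 2, so there are 9 full weeks plus 2 extra days.
Each full week contributes one Friday: 9 so far.
The 2 extra days are Monday, Tuesday — none qualify.
Total: 9 + 0 = 9.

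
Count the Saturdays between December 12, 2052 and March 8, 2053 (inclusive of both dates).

December 12, 2052 is a Thursday.
That's 87 days from start to end, counting both.
87 = 7 × 12 + 3, so there are 12 full weeks plus 3 extra days.
Each full week contributes one Saturday: 12 so far.
The 3 extra days are Thu, Fri, Sat — 1 of them qualifies.
Total: 12 + 1 = 13.

13 Saturdays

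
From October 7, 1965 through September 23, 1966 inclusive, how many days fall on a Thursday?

51 Thursdays

October 7, 1965 is a Thursday.
That's 352 days from start to end, counting both.
352 = 7 × 50 + 2, so there are 50 full weeks plus 2 extra days.
Each full week contributes one Thursday: 50 so far.
The 2 extra days are Thu, Fri — 1 of them qualifies.
Total: 50 + 1 = 51.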